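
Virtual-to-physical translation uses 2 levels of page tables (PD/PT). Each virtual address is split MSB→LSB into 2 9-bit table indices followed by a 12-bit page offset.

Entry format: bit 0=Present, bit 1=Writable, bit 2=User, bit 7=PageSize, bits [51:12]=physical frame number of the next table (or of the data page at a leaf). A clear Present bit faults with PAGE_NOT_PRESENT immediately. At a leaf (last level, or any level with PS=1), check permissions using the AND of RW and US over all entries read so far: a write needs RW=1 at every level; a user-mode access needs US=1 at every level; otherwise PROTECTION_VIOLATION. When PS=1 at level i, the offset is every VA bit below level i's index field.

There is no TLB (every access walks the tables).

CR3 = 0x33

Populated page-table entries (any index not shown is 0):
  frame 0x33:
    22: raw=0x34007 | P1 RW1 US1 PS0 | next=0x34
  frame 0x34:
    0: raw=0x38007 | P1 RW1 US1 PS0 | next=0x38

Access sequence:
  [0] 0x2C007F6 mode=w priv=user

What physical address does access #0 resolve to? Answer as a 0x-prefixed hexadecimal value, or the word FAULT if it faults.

Walk each access:
#0 VA=0x2C007F6 (w,user):
  [0] read 0x33 idx=22: raw=0x34007 flags P=1 W=1 U=1 S=0
  [1] read 0x34 idx=0: raw=0x38007 flags P=1 W=1 U=1 S=0
  ⇒ phys 0x387F6  [2 reads]

Access #0 PA: 0x387F6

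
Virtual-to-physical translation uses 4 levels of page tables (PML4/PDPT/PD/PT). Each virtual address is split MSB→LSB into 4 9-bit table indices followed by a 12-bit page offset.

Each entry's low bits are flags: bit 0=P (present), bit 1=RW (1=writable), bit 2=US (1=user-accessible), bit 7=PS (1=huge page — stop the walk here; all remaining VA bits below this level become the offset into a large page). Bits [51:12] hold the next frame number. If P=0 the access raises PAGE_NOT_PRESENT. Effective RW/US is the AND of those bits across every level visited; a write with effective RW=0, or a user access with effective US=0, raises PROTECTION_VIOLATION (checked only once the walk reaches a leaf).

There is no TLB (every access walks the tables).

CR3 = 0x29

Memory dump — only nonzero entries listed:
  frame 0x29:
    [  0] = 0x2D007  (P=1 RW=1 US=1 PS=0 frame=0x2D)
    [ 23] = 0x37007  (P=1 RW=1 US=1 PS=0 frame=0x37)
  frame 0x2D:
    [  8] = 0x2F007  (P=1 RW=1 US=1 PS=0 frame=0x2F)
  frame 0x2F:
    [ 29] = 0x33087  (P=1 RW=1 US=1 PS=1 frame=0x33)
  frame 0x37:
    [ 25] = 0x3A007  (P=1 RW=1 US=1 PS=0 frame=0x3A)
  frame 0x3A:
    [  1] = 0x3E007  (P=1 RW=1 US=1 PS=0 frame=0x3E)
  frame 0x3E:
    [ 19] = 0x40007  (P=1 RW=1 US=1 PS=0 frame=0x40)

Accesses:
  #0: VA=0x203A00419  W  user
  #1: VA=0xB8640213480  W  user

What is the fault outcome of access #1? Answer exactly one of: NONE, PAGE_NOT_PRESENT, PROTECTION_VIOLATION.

Walk each access:
#0 VA=0x203A00419 (w,user):
  [0] read 0x29 idx=0: raw=0x2D007 flags P=1 W=1 U=1 S=0
  [1] read 0x2D idx=8: raw=0x2F007 flags P=1 W=1 U=1 S=0
  [2] read 0x2F idx=29: raw=0x33087 flags P=1 W=1 U=1 S=1
  → PA=0x33419 (huge @L2)  (3 entries read)
#1 VA=0xB8640213480 (w,user):
  [0] read 0x29 idx=23: raw=0x37007 flags P=1 W=1 U=1 S=0
  [1] read 0x37 idx=25: raw=0x3A007 flags P=1 W=1 U=1 S=0
  [2] read 0x3A idx=1: raw=0x3E007 flags P=1 W=1 U=1 S=0
  [3] read 0x3E idx=19: raw=0x40007 flags P=1 W=1 U=1 S=0
  → PA=0x40480  (4 entries read)

Access #1 fault: NONE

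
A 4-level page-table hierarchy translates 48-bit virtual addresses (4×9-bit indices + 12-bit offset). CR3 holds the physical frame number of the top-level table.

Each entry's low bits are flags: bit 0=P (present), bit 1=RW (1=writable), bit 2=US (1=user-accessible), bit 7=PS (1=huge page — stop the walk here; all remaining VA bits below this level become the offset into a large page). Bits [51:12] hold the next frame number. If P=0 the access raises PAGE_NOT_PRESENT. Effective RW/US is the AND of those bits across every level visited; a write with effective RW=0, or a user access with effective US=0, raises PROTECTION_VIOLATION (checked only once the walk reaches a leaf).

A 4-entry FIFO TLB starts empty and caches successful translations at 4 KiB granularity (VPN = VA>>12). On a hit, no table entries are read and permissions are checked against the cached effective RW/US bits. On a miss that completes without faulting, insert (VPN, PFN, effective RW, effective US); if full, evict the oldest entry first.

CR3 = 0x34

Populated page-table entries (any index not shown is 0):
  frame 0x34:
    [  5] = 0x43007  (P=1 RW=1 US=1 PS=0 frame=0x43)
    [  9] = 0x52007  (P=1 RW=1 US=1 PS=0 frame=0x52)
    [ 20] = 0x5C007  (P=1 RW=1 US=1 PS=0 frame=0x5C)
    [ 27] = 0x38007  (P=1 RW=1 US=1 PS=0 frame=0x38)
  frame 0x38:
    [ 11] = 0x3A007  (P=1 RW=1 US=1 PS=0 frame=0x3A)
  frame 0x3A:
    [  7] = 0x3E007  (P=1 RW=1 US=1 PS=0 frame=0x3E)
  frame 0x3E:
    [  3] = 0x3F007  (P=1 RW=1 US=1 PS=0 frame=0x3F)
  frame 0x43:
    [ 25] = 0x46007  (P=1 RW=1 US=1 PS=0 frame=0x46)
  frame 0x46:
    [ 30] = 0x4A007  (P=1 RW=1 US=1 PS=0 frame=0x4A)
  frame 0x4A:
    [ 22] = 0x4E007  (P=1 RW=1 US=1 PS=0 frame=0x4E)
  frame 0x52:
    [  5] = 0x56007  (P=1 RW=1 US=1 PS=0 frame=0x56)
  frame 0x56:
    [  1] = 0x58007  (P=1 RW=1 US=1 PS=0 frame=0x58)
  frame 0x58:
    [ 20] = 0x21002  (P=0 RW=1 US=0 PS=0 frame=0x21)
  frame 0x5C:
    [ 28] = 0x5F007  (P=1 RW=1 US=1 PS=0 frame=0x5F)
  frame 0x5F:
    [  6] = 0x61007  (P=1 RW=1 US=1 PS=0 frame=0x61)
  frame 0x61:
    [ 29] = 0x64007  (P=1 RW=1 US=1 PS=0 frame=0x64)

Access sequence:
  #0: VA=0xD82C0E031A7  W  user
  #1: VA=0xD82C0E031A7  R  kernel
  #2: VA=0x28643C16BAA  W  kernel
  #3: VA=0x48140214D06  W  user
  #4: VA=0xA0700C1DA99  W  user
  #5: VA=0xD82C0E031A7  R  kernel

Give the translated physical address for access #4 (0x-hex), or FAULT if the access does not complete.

Trace:
#0 VA=0xD82C0E031A7 (w,user):
  [0] read 0x34 idx=27: raw=0x38007 flags P=1 W=1 U=1 S=0
  [1] read 0x38 idx=11: raw=0x3A007 flags P=1 W=1 U=1 S=0
  [2] read 0x3A idx=7: raw=0x3E007 flags P=1 W=1 U=1 S=0
  [3] read 0x3E idx=3: raw=0x3F007 flags P=1 W=1 U=1 S=0
  ⇒ phys 0x3F1A7  [4 reads]
#1 VA=0xD82C0E031A7 (r,kernel):
  TLB hit vpn=0xD82C0E03 → PA=0x3F1A7
#2 VA=0x28643C16BAA (w,kernel):
  [0] read 0x34 idx=5: raw=0x43007 flags P=1 W=1 U=1 S=0
  [1] read 0x43 idx=25: raw=0x46007 flags P=1 W=1 U=1 S=0
  [2] read 0x46 idx=30: raw=0x4A007 flags P=1 W=1 U=1 S=0
  [3] read 0x4A idx=22: raw=0x4E007 flags P=1 W=1 U=1 S=0
  ⇒ phys 0x4EBAA  [4 reads]
#3 VA=0x48140214D06 (w,user):
  [0] read 0x34 idx=9: raw=0x52007 flags P=1 W=1 U=1 S=0
  [1] read 0x52 idx=5: raw=0x56007 flags P=1 W=1 U=1 S=0
  [2] read 0x56 idx=1: raw=0x58007 flags P=1 W=1 U=1 S=0
  [3] read 0x58 idx=20: raw=0x21002 flags P=0 W=1 U=0 S=0
  → PAGE_NOT_PRESENT  (4 entries read)
#4 VA=0xA0700C1DA99 (w,user):
  [0] read 0x34 idx=20: raw=0x5C007 flags P=1 W=1 U=1 S=0
  [1] read 0x5C idx=28: raw=0x5F007 flags P=1 W=1 U=1 S=0
  [2] read 0x5F idx=6: raw=0x61007 flags P=1 W=1 U=1 S=0
  [3] read 0x61 idx=29: raw=0x64007 flags P=1 W=1 U=1 S=0
  ⇒ phys 0x64A99  [4 reads]
#5 VA=0xD82C0E031A7 (r,kernel):
  TLB hit vpn=0xD82C0E03 → PA=0x3F1A7

Access #4 PA: 0x64A99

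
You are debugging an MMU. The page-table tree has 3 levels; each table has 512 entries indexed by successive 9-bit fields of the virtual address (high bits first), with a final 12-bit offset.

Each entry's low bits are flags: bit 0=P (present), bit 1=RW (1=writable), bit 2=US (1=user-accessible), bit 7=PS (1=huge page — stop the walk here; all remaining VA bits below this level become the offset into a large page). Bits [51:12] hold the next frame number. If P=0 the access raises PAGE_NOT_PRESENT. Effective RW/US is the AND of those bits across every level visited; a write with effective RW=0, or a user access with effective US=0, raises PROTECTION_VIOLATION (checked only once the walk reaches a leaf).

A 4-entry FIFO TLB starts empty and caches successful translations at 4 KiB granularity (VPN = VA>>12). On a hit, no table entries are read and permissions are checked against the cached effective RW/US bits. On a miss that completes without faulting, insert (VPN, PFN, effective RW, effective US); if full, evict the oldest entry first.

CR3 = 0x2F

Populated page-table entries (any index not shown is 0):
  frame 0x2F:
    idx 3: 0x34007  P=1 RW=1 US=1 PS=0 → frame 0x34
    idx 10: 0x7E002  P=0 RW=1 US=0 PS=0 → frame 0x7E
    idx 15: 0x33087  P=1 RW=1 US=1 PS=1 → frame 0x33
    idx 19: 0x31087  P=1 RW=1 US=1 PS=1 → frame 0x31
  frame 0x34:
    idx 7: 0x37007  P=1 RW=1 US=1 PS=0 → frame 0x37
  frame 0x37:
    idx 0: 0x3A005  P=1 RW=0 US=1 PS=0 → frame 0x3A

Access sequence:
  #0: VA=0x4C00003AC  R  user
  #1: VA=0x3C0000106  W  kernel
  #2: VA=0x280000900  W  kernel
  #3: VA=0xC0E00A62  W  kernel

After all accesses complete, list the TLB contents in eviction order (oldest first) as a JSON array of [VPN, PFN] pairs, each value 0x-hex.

Per-access translation:
#0 VA=0x4C00003AC (r,user):
  L0 @0x2F[19] → 0x31087  P=1,RW=1,US=1,PS=1
  → PA=0x313AC (huge @L0)  (1 entries read)
#1 VA=0x3C0000106 (w,kernel):
  L0 @0x2F[15] → 0x33087  P=1,RW=1,US=1,PS=1
  → PA=0x33106 (huge @L0)  (1 entries read)
#2 VA=0x280000900 (w,kernel):
  L0 @0x2F[10] → 0x7E002  P=0,RW=1,US=0,PS=0
  ⇒ fault: PAGE_NOT_PRESENT  — 1 lookups
#3 VA=0xC0E00A62 (w,kernel):
  L0 @0x2F[3] → 0x34007  P=1,RW=1,US=1,PS=0
  L1 @0x34[7] → 0x37007  P=1,RW=1,US=1,PS=0
  L2 @0x37[0] → 0x3A005  P=1,RW=0,US=1,PS=0
  ⇒ fault: PROTECTION_VIOLATION  — 3 lookups

TLB: [["0x4C0000", "0x31"], ["0x3C0000", "0x33"]]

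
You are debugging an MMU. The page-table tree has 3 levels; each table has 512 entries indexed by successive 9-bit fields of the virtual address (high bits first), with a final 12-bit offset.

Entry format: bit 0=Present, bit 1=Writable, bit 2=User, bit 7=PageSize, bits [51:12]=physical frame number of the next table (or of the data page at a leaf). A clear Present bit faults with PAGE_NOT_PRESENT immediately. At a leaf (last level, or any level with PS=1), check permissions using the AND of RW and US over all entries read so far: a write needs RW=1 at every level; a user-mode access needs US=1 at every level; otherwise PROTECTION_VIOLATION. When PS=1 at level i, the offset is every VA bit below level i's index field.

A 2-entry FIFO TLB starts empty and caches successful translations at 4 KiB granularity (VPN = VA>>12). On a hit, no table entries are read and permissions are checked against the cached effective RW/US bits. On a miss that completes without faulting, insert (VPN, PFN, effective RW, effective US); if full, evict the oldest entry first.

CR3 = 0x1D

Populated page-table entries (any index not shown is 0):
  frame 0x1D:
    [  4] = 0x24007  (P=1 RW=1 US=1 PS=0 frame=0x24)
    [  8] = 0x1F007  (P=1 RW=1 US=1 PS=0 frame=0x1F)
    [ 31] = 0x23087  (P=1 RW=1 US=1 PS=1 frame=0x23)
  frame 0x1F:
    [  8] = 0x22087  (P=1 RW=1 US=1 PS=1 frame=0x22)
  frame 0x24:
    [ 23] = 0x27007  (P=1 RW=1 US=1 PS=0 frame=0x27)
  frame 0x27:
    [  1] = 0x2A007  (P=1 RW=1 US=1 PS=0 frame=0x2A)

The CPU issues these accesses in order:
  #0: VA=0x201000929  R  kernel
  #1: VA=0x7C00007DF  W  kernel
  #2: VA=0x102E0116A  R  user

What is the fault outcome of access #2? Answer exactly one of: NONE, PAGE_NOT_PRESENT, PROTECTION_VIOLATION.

Per-access translation:
#0 VA=0x201000929 (r,kernel):
  lvl0: tbl 0x1D, slot 8 ⇒ 0x1F007 (P1/RW1/US1/PS0)
  lvl1: tbl 0x1F, slot 8 ⇒ 0x22087 (P1/RW1/US1/PS1)
  → PA=0x22929 (huge @L1)  (2 entries read)
#1 VA=0x7C00007DF (w,kernel):
  lvl0: tbl 0x1D, slot 31 ⇒ 0x23087 (P1/RW1/US1/PS1)
  → PA=0x237DF (huge @L0)  (1 entries read)
#2 VA=0x102E0116A (r,user):
  lvl0: tbl 0x1D, slot 4 ⇒ 0x24007 (P1/RW1/US1/PS0)
  lvl1: tbl 0x24, slot 23 ⇒ 0x27007 (P1/RW1/US1/PS0)
  lvl2: tbl 0x27, slot 1 ⇒ 0x2A007 (P1/RW1/US1/PS0)
  → PA=0x2A16A  (3 entries read)

Access #2 fault: NONE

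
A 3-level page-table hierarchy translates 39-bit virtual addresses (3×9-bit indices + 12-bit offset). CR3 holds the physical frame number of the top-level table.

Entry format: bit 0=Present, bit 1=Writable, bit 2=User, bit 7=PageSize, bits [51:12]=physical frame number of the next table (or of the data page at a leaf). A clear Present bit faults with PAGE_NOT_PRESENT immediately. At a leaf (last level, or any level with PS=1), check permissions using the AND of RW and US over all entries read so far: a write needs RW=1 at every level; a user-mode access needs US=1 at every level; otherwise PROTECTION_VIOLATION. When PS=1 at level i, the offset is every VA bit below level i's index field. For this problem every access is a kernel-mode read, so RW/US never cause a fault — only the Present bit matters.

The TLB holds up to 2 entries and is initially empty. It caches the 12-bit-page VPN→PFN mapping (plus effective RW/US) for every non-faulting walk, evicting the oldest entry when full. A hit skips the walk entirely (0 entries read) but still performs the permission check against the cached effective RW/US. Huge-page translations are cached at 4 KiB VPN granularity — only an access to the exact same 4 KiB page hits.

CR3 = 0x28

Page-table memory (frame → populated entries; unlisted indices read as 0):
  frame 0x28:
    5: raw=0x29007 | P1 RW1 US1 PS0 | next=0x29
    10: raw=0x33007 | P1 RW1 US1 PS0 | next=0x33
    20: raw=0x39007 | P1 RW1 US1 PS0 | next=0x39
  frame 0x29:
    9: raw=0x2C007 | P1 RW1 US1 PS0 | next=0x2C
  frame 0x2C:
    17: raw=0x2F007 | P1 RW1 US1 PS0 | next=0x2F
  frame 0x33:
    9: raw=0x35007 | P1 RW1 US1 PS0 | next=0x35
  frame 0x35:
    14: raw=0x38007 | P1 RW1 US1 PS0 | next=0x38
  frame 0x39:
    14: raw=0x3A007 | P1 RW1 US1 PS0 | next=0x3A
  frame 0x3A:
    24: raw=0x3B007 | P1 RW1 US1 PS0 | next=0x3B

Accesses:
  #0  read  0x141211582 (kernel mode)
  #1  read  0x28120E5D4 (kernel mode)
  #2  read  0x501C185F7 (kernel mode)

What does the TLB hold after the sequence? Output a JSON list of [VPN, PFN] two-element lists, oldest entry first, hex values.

Per-access translation:
#0 VA=0x141211582 (r,kernel):
  L0 @0x28[5] → 0x29007  P=1,RW=1,US=1,PS=0
  L1 @0x29[9] → 0x2C007  P=1,RW=1,US=1,PS=0
  L2 @0x2C[17] → 0x2F007  P=1,RW=1,US=1,PS=0
  ⇒ phys 0x2F582  [3 reads]
#1 VA=0x28120E5D4 (r,kernel):
  L0 @0x28[10] → 0x33007  P=1,RW=1,US=1,PS=0
  L1 @0x33[9] → 0x35007  P=1,RW=1,US=1,PS=0
  L2 @0x35[14] → 0x38007  P=1,RW=1,US=1,PS=0
  ⇒ phys 0x385D4  [3 reads]
#2 VA=0x501C185F7 (r,kernel):
  L0 @0x28[20] → 0x39007  P=1,RW=1,US=1,PS=0
  L1 @0x39[14] → 0x3A007  P=1,RW=1,US=1,PS=0
  L2 @0x3A[24] → 0x3B007  P=1,RW=1,US=1,PS=0
  ⇒ phys 0x3B5F7  [3 reads]

TLB: [["0x28120E", "0x38"], ["0x501C18", "0x3B"]]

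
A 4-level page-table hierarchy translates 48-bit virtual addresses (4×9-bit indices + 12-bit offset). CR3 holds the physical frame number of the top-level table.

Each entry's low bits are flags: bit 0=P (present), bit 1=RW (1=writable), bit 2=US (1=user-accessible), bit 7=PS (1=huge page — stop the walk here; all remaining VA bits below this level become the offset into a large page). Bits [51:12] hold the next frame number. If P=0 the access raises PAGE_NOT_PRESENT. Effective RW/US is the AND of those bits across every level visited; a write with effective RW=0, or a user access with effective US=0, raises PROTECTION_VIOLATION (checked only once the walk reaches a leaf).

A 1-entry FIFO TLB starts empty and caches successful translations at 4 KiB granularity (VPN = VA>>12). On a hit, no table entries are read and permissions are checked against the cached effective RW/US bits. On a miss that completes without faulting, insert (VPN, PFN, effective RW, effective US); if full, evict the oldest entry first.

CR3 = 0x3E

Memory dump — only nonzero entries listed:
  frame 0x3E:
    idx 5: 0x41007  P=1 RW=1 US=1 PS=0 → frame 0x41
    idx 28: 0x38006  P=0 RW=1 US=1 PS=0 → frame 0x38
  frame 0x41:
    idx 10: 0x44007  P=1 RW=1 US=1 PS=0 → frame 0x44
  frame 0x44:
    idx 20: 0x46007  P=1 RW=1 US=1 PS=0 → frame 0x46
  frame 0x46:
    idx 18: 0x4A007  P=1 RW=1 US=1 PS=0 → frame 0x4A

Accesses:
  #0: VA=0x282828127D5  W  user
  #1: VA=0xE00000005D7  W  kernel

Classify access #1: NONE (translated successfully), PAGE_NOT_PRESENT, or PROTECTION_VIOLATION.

Per-access translation:
#0 VA=0x282828127D5 (w,user):
  lvl0: tbl 0x3E, slot 5 ⇒ 0x41007 (P1/RW1/US1/PS0)
  lvl1: tbl 0x41, slot 10 ⇒ 0x44007 (P1/RW1/US1/PS0)
  lvl2: tbl 0x44, slot 20 ⇒ 0x46007 (P1/RW1/US1/PS0)
  lvl3: tbl 0x46, slot 18 ⇒ 0x4A007 (P1/RW1/US1/PS0)
  ✓ 0x4A7D5  — 4 lookups
#1 VA=0xE00000005D7 (w,kernel):
  lvl0: tbl 0x3E, slot 28 ⇒ 0x38006 (P0/RW1/US1/PS0)
  ⇒ fault: PAGE_NOT_PRESENT  — 1 lookups

Access #1 fault: PAGE_NOT_PRESENT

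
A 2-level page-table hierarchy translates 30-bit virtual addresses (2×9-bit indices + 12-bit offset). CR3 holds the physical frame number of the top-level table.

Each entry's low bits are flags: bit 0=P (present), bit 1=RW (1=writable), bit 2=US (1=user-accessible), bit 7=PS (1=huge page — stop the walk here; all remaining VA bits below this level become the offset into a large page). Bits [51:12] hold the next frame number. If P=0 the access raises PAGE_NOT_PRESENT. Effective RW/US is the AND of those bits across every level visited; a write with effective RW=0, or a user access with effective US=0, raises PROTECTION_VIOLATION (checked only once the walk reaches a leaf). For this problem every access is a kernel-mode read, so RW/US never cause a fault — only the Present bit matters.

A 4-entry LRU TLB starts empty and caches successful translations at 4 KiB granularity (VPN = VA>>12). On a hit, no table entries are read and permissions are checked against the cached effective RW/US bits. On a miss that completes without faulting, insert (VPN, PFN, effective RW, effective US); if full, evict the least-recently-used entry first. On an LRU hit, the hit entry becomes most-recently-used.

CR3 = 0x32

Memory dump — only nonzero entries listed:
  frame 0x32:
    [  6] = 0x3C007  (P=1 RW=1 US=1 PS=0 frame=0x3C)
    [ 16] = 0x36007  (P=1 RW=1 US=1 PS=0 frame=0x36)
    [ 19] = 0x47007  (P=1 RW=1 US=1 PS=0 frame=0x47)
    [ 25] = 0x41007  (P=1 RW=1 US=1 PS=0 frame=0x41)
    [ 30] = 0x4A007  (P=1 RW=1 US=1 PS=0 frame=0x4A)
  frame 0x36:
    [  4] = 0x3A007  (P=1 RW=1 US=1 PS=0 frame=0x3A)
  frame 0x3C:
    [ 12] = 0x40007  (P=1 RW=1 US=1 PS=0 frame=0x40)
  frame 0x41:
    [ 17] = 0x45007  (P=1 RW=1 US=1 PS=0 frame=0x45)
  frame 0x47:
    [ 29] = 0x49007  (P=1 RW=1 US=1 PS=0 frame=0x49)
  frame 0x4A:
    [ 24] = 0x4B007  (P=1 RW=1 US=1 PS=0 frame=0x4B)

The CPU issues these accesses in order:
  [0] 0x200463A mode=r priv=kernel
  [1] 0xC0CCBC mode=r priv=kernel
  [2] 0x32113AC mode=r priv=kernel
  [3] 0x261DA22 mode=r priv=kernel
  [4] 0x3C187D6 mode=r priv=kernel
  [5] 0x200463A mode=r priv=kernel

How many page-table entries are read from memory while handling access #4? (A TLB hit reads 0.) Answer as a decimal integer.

Trace:
#0 VA=0x200463A (r,kernel):
  L0: frame=0x32 idx=16 entry=0x36007 [P=1 RW=1 US=1 PS=0]
  L1: frame=0x36 idx=4 entry=0x3A007 [P=1 RW=1 US=1 PS=0]
  ⇒ phys 0x3A63A  [2 reads]
#1 VA=0xC0CCBC (r,kernel):
  L0: frame=0x32 idx=6 entry=0x3C007 [P=1 RW=1 US=1 PS=0]
  L1: frame=0x3C idx=12 entry=0x40007 [P=1 RW=1 US=1 PS=0]
  ⇒ phys 0x40CBC  [2 reads]
#2 VA=0x32113AC (r,kernel):
  L0: frame=0x32 idx=25 entry=0x41007 [P=1 RW=1 US=1 PS=0]
  L1: frame=0x41 idx=17 entry=0x45007 [P=1 RW=1 US=1 PS=0]
  ⇒ phys 0x453AC  [2 reads]
#3 VA=0x261DA22 (r,kernel):
  L0: frame=0x32 idx=19 entry=0x47007 [P=1 RW=1 US=1 PS=0]
  L1: frame=0x47 idx=29 entry=0x49007 [P=1 RW=1 US=1 PS=0]
  ⇒ phys 0x49A22  [2 reads]
#4 VA=0x3C187D6 (r,kernel):
  L0: frame=0x32 idx=30 entry=0x4A007 [P=1 RW=1 US=1 PS=0]
  L1: frame=0x4A idx=24 entry=0x4B007 [P=1 RW=1 US=1 PS=0]
  ⇒ phys 0x4B7D6  [2 reads]
#5 VA=0x200463A (r,kernel):
  L0: frame=0x32 idx=16 entry=0x36007 [P=1 RW=1 US=1 PS=0]
  L1: frame=0x36 idx=4 entry=0x3A007 [P=1 RW=1 US=1 PS=0]
  ⇒ phys 0x3A63A  [2 reads]

Entries read for #4: 2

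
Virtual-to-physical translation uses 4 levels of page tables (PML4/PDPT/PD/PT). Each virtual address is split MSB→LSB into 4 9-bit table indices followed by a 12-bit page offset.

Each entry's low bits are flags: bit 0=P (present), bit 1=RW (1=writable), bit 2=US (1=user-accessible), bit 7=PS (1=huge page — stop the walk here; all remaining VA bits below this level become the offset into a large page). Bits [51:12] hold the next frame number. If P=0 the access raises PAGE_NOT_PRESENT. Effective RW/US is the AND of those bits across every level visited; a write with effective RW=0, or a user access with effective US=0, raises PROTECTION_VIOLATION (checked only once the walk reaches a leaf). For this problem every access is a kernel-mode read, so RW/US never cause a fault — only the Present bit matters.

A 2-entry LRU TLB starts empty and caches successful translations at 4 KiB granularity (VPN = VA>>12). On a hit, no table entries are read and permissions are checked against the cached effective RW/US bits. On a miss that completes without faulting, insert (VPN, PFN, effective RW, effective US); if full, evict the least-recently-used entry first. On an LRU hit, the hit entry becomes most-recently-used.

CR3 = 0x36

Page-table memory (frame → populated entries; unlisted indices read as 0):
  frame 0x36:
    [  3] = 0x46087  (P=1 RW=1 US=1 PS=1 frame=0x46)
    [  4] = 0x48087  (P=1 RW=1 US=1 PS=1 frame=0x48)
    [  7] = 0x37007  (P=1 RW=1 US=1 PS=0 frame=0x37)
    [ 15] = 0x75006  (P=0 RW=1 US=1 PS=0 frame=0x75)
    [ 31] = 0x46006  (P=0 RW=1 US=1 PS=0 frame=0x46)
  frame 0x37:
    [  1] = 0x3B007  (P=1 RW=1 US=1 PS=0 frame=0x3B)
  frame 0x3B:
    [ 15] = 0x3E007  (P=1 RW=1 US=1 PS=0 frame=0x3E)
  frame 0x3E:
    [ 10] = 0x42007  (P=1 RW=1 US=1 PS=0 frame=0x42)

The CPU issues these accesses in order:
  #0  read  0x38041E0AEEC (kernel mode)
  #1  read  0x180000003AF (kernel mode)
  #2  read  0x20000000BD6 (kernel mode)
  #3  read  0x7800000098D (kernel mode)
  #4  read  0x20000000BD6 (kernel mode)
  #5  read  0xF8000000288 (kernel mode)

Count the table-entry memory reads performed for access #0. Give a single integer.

Walk each access:
#0 VA=0x38041E0AEEC (r,kernel):
  L0 @0x36[7] → 0x37007  P=1,RW=1,US=1,PS=0
  L1 @0x37[1] → 0x3B007  P=1,RW=1,US=1,PS=0
  L2 @0x3B[15] → 0x3E007  P=1,RW=1,US=1,PS=0
  L3 @0x3E[10] → 0x42007  P=1,RW=1,US=1,PS=0
  ⇒ phys 0x42EEC  [4 reads]
#1 VA=0x180000003AF (r,kernel):
  L0 @0x36[3] → 0x46087  P=1,RW=1,US=1,PS=1
  ⇒ phys 0x463AF (huge @L0)  [1 reads]
#2 VA=0x20000000BD6 (r,kernel):
  L0 @0x36[4] → 0x48087  P=1,RW=1,US=1,PS=1
  ⇒ phys 0x48BD6 (huge @L0)  [1 reads]
#3 VA=0x7800000098D (r,kernel):
  L0 @0x36[15] → 0x75006  P=0,RW=1,US=1,PS=0
  ✗ PAGE_NOT_PRESENT  [1 reads]
#4 VA=0x20000000BD6 (r,kernel):
  TLB hit vpn=0x20000000 → PA=0x48BD6
#5 VA=0xF8000000288 (r,kernel):
  L0 @0x36[31] → 0x46006  P=0,RW=1,US=1,PS=0
  ✗ PAGE_NOT_PRESENT  [1 reads]

Entries read for #0: 4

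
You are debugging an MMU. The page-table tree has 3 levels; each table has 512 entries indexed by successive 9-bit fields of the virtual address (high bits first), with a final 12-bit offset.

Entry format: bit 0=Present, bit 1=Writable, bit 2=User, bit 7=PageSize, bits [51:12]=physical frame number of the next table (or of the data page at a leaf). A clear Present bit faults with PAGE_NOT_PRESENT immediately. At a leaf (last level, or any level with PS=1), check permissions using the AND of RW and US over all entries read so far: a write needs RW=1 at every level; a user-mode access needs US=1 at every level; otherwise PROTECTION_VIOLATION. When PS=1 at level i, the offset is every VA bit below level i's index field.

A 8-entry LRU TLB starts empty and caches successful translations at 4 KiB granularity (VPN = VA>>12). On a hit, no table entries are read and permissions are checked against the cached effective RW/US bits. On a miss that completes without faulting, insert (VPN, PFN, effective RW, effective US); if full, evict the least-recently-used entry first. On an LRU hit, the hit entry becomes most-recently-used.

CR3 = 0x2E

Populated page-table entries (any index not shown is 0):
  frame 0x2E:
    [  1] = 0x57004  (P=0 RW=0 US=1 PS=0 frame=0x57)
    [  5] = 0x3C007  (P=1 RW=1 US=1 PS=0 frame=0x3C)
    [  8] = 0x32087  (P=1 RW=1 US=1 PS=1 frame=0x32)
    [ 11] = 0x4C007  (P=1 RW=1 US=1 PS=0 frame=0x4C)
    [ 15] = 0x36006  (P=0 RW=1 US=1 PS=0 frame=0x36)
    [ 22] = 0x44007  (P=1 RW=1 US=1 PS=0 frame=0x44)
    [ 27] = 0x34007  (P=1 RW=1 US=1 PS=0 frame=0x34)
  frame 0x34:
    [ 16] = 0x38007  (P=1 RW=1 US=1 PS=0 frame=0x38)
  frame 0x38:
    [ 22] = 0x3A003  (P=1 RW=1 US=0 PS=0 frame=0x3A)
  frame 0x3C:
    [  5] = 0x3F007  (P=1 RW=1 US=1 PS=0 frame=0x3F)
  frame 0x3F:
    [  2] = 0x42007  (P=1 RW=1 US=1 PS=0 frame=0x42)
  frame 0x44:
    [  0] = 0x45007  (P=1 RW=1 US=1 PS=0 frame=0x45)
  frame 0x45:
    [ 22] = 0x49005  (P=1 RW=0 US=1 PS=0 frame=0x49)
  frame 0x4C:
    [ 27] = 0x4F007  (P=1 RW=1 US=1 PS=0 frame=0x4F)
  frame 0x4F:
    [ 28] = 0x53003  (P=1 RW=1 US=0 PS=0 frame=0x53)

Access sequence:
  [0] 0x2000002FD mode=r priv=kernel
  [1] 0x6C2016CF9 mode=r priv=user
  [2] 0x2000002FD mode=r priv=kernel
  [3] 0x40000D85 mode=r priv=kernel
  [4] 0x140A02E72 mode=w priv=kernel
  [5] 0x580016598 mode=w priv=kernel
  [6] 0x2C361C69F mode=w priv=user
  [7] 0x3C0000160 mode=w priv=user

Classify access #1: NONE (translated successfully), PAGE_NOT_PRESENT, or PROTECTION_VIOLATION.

Trace:
#0 VA=0x2000002FD (r,kernel):
  L0 @0x2E[8] → 0x32087  P=1,RW=1,US=1,PS=1
  ⇒ phys 0x322FD (huge @L0)  [1 reads]
#1 VA=0x6C2016CF9 (r,user):
  L0 @0x2E[27] → 0x34007  P=1,RW=1,US=1,PS=0
  L1 @0x34[16] → 0x38007  P=1,RW=1,US=1,PS=0
  L2 @0x38[22] → 0x3A003  P=1,RW=1,US=0,PS=0
  ⇒ fault: PROTECTION_VIOLATION  — 3 lookups
#2 VA=0x2000002FD (r,kernel):
  TLB hit vpn=0x200000 → PA=0x322FD
#3 VA=0x40000D85 (r,kernel):
  L0 @0x2E[1] → 0x57004  P=0,RW=0,US=1,PS=0
  ⇒ fault: PAGE_NOT_PRESENT  — 1 lookups
#4 VA=0x140A02E72 (w,kernel):
  L0 @0x2E[5] → 0x3C007  P=1,RW=1,US=1,PS=0
  L1 @0x3C[5] → 0x3F007  P=1,RW=1,US=1,PS=0
  L2 @0x3F[2] → 0x42007  P=1,RW=1,US=1,PS=0
  ⇒ phys 0x42E72  [3 reads]
#5 VA=0x580016598 (w,kernel):
  L0 @0x2E[22] → 0x44007  P=1,RW=1,US=1,PS=0
  L1 @0x44[0] → 0x45007  P=1,RW=1,US=1,PS=0
  L2 @0x45[22] → 0x49005  P=1,RW=0,US=1,PS=0
  ⇒ fault: PROTECTION_VIOLATION  — 3 lookups
#6 VA=0x2C361C69F (w,user):
  L0 @0x2E[11] → 0x4C007  P=1,RW=1,US=1,PS=0
  L1 @0x4C[27] → 0x4F007  P=1,RW=1,US=1,PS=0
  L2 @0x4F[28] → 0x53003  P=1,RW=1,US=0,PS=0
  ⇒ fault: PROTECTION_VIOLATION  — 3 lookups
#7 VA=0x3C0000160 (w,user):
  L0 @0x2E[15] → 0x36006  P=0,RW=1,US=1,PS=0
  ⇒ fault: PAGE_NOT_PRESENT  — 1 lookups

Access #1 fault: PROTECTION_VIOLATION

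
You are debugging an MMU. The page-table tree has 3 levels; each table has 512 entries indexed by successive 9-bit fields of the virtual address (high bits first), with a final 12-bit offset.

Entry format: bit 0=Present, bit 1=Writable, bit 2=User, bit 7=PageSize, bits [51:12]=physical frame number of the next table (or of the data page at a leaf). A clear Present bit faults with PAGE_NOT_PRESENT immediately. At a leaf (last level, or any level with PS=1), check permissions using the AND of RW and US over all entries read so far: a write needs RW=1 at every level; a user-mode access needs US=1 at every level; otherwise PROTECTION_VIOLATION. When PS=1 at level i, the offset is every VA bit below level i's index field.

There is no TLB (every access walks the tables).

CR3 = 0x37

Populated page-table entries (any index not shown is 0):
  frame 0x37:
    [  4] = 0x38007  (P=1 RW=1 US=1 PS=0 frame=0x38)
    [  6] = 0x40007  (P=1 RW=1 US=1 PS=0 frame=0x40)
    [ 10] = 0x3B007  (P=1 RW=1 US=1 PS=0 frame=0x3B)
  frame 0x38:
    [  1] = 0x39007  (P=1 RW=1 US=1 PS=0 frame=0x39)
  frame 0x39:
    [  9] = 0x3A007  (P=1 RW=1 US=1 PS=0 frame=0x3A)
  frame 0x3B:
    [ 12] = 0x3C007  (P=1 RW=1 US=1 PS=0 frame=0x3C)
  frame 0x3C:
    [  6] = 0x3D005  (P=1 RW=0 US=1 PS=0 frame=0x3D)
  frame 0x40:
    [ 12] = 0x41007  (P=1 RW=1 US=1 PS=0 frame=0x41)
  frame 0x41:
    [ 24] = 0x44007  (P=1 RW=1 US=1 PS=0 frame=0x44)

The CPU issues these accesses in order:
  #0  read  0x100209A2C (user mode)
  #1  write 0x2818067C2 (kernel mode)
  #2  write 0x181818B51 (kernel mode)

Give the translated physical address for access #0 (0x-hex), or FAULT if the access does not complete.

Walk each access:
#0 VA=0x100209A2C (r,user):
  lvl0: tbl 0x37, slot 4 ⇒ 0x38007 (P1/RW1/US1/PS0)
  lvl1: tbl 0x38, slot 1 ⇒ 0x39007 (P1/RW1/US1/PS0)
  lvl2: tbl 0x39, slot 9 ⇒ 0x3A007 (P1/RW1/US1/PS0)
  → PA=0x3AA2C  (3 entries read)
#1 VA=0x2818067C2 (w,kernel):
  lvl0: tbl 0x37, slot 10 ⇒ 0x3B007 (P1/RW1/US1/PS0)
  lvl1: tbl 0x3B, slot 12 ⇒ 0x3C007 (P1/RW1/US1/PS0)
  lvl2: tbl 0x3C, slot 6 ⇒ 0x3D005 (P1/RW0/US1/PS0)
  ✗ PROTECTION_VIOLATION  [3 reads]
#2 VA=0x181818B51 (w,kernel):
  lvl0: tbl 0x37, slot 6 ⇒ 0x40007 (P1/RW1/US1/PS0)
  lvl1: tbl 0x40, slot 12 ⇒ 0x41007 (P1/RW1/US1/PS0)
  lvl2: tbl 0x41, slot 24 ⇒ 0x44007 (P1/RW1/US1/PS0)
  → PA=0x44B51  (3 entries read)

Access #0 PA: 0x3AA2C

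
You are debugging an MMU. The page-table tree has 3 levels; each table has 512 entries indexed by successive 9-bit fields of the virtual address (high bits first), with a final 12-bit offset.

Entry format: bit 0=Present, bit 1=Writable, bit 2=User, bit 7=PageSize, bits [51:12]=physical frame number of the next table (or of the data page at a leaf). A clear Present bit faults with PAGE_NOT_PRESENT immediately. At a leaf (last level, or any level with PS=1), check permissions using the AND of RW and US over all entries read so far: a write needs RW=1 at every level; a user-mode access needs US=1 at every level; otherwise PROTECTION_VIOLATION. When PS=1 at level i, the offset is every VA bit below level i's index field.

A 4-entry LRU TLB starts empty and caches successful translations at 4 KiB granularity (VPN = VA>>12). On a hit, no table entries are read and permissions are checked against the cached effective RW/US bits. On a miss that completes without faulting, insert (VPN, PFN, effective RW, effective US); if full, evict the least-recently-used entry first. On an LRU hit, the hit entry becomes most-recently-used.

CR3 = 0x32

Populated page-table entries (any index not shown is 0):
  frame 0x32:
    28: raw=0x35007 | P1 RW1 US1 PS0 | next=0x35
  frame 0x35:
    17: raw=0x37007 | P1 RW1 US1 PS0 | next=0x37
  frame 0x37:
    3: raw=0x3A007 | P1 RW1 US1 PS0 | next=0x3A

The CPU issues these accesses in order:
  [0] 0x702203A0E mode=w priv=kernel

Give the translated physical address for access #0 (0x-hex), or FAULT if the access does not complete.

Walk each access:
#0 VA=0x702203A0E (w,kernel):
  L0: frame=0x32 idx=28 entry=0x35007 [P=1 RW=1 US=1 PS=0]
  L1: frame=0x35 idx=17 entry=0x37007 [P=1 RW=1 US=1 PS=0]
  L2: frame=0x37 idx=3 entry=0x3A007 [P=1 RW=1 US=1 PS=0]
  → PA=0x3AA0E  (3 entries read)

Access #0 PA: 0x3AA0E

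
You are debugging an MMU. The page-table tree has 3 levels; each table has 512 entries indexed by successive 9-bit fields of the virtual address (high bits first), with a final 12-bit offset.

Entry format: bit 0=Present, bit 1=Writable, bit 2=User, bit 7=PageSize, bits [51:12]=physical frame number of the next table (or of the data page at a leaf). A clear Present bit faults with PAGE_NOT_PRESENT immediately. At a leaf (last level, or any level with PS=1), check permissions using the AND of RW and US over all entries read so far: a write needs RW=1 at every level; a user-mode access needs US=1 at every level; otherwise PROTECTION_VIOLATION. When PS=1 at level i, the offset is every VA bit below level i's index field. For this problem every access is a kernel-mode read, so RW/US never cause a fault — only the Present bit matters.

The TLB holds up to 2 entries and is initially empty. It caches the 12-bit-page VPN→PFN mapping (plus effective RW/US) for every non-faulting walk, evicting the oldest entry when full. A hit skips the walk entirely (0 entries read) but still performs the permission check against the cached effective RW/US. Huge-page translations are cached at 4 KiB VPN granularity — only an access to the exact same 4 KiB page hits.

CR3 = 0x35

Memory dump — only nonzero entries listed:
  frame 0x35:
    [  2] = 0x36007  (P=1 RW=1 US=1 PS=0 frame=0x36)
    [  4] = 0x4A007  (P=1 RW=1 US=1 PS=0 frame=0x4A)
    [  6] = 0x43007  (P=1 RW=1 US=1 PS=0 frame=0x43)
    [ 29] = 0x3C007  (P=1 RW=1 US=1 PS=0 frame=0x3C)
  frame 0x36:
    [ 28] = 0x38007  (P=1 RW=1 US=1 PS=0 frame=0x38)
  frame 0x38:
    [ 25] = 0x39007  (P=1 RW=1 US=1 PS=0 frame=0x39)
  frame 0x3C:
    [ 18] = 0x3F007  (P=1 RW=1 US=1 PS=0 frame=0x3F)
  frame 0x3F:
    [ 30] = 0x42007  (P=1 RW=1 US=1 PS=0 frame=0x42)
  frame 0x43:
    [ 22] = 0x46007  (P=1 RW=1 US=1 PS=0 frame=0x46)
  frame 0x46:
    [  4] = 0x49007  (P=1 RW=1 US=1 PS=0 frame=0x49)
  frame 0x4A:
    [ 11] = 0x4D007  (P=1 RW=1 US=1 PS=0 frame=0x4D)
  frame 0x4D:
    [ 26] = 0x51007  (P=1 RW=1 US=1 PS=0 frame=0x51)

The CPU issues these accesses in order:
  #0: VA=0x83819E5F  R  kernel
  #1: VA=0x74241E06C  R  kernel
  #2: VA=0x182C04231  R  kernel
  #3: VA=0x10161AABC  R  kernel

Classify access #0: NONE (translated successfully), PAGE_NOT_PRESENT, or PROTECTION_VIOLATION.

Per-access translation:
#0 VA=0x83819E5F (r,kernel):
  L0: frame=0x35 idx=2 entry=0x36007 [P=1 RW=1 US=1 PS=0]
  L1: frame=0x36 idx=28 entry=0x38007 [P=1 RW=1 US=1 PS=0]
  L2: frame=0x38 idx=25 entry=0x39007 [P=1 RW=1 US=1 PS=0]
  → PA=0x39E5F  (3 entries read)
#1 VA=0x74241E06C (r,kernel):
  L0: frame=0x35 idx=29 entry=0x3C007 [P=1 RW=1 US=1 PS=0]
  L1: frame=0x3C idx=18 entry=0x3F007 [P=1 RW=1 US=1 PS=0]
  L2: frame=0x3F idx=30 entry=0x42007 [P=1 RW=1 US=1 PS=0]
  → PA=0x4206C  (3 entries read)
#2 VA=0x182C04231 (r,kernel):
  L0: frame=0x35 idx=6 entry=0x43007 [P=1 RW=1 US=1 PS=0]
  L1: frame=0x43 idx=22 entry=0x46007 [P=1 RW=1 US=1 PS=0]
  L2: frame=0x46 idx=4 entry=0x49007 [P=1 RW=1 US=1 PS=0]
  → PA=0x49231  (3 entries read)
#3 VA=0x10161AABC (r,kernel):
  L0: frame=0x35 idx=4 entry=0x4A007 [P=1 RW=1 US=1 PS=0]
  L1: frame=0x4A idx=11 entry=0x4D007 [P=1 RW=1 US=1 PS=0]
  L2: frame=0x4D idx=26 entry=0x51007 [P=1 RW=1 US=1 PS=0]
  → PA=0x51ABC  (3 entries read)

Access #0 fault: NONE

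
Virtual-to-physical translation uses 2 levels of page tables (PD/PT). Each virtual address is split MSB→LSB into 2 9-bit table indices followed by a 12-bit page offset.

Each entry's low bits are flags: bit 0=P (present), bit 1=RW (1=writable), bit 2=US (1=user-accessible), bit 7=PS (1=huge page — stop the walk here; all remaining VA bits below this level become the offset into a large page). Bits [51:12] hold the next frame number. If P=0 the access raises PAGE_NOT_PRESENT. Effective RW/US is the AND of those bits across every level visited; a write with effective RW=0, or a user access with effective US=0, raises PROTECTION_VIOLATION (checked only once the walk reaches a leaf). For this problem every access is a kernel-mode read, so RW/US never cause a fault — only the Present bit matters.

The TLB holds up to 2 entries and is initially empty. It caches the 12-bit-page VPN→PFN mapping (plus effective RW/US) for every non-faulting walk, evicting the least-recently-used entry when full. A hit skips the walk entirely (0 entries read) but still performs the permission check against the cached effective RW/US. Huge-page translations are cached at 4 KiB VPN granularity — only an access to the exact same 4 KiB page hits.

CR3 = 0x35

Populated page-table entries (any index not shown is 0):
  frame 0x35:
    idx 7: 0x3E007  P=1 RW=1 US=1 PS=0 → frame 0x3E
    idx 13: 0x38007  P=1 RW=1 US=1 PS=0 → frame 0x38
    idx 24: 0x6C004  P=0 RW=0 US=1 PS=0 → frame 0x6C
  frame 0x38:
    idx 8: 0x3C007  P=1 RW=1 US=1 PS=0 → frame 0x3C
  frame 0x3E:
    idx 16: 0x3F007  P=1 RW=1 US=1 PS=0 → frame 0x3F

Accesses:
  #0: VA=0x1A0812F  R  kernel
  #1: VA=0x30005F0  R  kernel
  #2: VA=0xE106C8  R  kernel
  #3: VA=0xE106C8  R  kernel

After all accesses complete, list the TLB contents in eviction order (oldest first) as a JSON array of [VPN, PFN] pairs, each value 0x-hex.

Trace:
#0 VA=0x1A0812F (r,kernel):
  lvl0: tbl 0x35, slot 13 ⇒ 0x38007 (P1/RW1/US1/PS0)
  lvl1: tbl 0x38, slot 8 ⇒ 0x3C007 (P1/RW1/US1/PS0)
  ⇒ phys 0x3C12F  [2 reads]
#1 VA=0x30005F0 (r,kernel):
  lvl0: tbl 0x35, slot 24 ⇒ 0x6C004 (P0/RW0/US1/PS0)
  ✗ PAGE_NOT_PRESENT  [1 reads]
#2 VA=0xE106C8 (r,kernel):
  lvl0: tbl 0x35, slot 7 ⇒ 0x3E007 (P1/RW1/US1/PS0)
  lvl1: tbl 0x3E, slot 16 ⇒ 0x3F007 (P1/RW1/US1/PS0)
  ⇒ phys 0x3F6C8  [2 reads]
#3 VA=0xE106C8 (r,kernel):
  TLB hit vpn=0xE10 → PA=0x3F6C8

TLB: [["0x1A08", "0x3C"], ["0xE10", "0x3F"]]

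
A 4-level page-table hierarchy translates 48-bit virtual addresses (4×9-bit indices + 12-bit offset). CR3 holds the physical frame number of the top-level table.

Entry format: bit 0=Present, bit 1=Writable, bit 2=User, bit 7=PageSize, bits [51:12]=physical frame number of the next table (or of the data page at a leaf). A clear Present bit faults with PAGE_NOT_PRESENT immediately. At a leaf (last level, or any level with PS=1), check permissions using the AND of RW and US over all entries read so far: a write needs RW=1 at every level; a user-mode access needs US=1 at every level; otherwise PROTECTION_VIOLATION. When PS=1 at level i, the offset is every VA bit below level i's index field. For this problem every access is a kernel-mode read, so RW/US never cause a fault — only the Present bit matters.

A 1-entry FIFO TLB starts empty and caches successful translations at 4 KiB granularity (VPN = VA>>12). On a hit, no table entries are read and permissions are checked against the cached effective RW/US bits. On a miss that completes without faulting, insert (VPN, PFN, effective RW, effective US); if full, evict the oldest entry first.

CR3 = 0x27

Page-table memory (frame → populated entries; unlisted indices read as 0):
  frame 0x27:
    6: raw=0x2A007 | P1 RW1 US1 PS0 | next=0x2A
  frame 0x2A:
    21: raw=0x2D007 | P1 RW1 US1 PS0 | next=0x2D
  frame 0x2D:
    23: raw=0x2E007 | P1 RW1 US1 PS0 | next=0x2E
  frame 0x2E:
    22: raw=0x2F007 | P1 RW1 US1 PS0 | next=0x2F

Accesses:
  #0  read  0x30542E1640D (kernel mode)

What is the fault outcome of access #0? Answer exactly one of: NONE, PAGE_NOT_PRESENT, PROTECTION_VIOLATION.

Per-access translation:
#0 VA=0x30542E1640D (r,kernel):
  [0] read 0x27 idx=6: raw=0x2A007 flags P=1 W=1 U=1 S=0
  [1] read 0x2A idx=21: raw=0x2D007 flags P=1 W=1 U=1 S=0
  [2] read 0x2D idx=23: raw=0x2E007 flags P=1 W=1 U=1 S=0
  [3] read 0x2E idx=22: raw=0x2F007 flags P=1 W=1 U=1 S=0
  ✓ 0x2F40D  — 4 lookups

Access #0 fault: NONE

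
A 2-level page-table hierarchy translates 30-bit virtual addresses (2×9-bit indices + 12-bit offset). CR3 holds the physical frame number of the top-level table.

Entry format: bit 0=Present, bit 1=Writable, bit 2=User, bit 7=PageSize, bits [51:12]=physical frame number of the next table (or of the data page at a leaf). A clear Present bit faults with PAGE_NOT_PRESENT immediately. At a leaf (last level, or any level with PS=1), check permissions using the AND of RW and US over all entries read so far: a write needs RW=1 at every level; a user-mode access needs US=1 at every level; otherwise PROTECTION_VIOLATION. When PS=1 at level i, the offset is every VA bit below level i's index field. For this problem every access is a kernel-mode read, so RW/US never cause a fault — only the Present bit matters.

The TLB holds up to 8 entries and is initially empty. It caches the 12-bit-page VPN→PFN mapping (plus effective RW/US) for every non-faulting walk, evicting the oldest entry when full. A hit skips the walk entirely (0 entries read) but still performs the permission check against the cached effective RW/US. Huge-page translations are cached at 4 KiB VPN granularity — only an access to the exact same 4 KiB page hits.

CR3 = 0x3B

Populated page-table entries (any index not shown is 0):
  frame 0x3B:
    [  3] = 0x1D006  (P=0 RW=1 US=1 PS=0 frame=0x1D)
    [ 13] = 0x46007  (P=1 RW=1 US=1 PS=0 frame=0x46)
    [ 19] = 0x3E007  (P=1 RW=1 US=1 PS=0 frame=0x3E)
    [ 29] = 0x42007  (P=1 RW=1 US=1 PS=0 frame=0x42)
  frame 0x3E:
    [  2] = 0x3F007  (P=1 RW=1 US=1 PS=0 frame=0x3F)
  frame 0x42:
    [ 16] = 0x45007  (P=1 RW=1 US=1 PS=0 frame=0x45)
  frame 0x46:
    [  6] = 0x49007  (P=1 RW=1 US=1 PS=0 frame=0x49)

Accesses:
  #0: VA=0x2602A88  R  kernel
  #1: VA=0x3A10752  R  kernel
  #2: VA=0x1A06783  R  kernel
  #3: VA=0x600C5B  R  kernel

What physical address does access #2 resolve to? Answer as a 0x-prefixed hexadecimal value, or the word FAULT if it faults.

Trace:
#0 VA=0x2602A88 (r,kernel):
  L0: frame=0x3B idx=19 entry=0x3E007 [P=1 RW=1 US=1 PS=0]
  L1: frame=0x3E idx=2 entry=0x3F007 [P=1 RW=1 US=1 PS=0]
  → PA=0x3FA88  (2 entries read)
#1 VA=0x3A10752 (r,kernel):
  L0: frame=0x3B idx=29 entry=0x42007 [P=1 RW=1 US=1 PS=0]
  L1: frame=0x42 idx=16 entry=0x45007 [P=1 RW=1 US=1 PS=0]
  → PA=0x45752  (2 entries read)
#2 VA=0x1A06783 (r,kernel):
  L0: frame=0x3B idx=13 entry=0x46007 [P=1 RW=1 US=1 PS=0]
  L1: frame=0x46 idx=6 entry=0x49007 [P=1 RW=1 US=1 PS=0]
  → PA=0x49783  (2 entries read)
#3 VA=0x600C5B (r,kernel):
  L0: frame=0x3B idx=3 entry=0x1D006 [P=0 RW=1 US=1 PS=0]
  → PAGE_NOT_PRESENT  (1 entries read)

Access #2 PA: 0x49783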